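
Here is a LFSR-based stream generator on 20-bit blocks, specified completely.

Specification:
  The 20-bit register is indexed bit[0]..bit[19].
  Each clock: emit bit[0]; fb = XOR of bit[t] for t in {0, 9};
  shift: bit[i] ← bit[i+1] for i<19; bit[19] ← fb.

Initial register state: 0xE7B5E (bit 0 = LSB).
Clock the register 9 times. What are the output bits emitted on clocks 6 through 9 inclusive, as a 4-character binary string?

0101

reg_0 = 0xE7B5E
clock 1: out=0, reg = 0xF3DAF
clock 2: out=1, reg = 0xF9ED7
clock 3: out=1, reg = 0x7CF6B
clock 4: out=1, reg = 0x3E7B5
clock 5: out=1, reg = 0x1F3DA
clock 6: out=0, reg = 0x8F9ED
clock 7: out=1, reg = 0xC7CF6
clock 8: out=0, reg = 0x63E7B
clock 9: out=1, reg = 0x31F3D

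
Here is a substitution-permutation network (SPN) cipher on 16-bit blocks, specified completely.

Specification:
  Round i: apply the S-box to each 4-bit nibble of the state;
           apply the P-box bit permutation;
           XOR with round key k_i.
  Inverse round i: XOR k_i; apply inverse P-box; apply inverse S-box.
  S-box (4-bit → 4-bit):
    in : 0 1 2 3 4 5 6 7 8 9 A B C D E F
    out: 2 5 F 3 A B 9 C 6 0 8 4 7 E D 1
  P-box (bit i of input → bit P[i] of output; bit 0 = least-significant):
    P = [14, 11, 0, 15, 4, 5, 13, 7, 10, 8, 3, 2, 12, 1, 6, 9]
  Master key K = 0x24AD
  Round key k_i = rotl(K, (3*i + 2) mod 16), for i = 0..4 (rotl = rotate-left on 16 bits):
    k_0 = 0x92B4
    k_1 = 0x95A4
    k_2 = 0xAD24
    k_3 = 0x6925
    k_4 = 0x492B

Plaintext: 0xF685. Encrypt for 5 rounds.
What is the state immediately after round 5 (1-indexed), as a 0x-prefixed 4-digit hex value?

s_0 = plaintext = 0xF685
s_1 = Round(s_0, k_0) = 0x6E90
s_2 = Round(s_1, k_1) = 0x8BA8
s_3 = Round(s_2, k_2) = 0xA5EF
s_4 = Round(s_3, k_3) = 0x0EB1
s_5 = Round(s_4, k_4) = 0x2D24

0x2D24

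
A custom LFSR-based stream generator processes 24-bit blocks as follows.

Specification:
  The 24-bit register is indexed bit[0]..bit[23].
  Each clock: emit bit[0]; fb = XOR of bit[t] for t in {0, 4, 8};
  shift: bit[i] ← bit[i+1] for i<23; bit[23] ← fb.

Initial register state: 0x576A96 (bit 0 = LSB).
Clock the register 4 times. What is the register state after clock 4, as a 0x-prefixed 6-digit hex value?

0x5576A9

reg_0 = 0x576A96
clock 1: out=0, reg = 0xABB54B
clock 2: out=1, reg = 0x55DAA5
clock 3: out=1, reg = 0xAAED52
clock 4: out=0, reg = 0x5576A9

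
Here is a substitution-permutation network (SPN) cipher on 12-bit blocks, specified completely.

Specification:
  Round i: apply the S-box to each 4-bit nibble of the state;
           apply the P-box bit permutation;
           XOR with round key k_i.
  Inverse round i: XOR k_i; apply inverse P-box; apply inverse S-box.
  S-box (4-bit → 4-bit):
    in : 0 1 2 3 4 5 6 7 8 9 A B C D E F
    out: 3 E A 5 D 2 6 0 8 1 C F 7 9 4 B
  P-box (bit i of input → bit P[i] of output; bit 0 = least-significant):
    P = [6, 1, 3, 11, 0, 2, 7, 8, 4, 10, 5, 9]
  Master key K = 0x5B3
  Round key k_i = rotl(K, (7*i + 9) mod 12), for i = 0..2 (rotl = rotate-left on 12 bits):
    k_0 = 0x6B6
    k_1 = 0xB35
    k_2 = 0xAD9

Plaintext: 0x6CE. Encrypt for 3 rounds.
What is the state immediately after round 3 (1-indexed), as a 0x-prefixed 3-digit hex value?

0x1A6

s_0 = plaintext = 0x6CE
s_1 = Round(s_0, k_0) = 0x21B
s_2 = Round(s_1, k_1) = 0x4FB
s_3 = Round(s_2, k_2) = 0x1A6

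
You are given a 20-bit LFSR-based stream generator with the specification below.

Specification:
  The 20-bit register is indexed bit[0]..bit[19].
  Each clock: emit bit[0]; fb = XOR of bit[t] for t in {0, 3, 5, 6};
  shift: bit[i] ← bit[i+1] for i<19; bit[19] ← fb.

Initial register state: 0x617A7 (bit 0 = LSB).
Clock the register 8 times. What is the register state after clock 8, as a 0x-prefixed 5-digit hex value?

0xB0617

reg_0 = 0x617A7
clock 1: out=1, reg = 0x30BD3
clock 2: out=1, reg = 0x185E9
clock 3: out=1, reg = 0x0C2F4
clock 4: out=0, reg = 0x0617A
clock 5: out=0, reg = 0x830BD
clock 6: out=1, reg = 0xC185E
clock 7: out=0, reg = 0x60C2F
clock 8: out=1, reg = 0xB0617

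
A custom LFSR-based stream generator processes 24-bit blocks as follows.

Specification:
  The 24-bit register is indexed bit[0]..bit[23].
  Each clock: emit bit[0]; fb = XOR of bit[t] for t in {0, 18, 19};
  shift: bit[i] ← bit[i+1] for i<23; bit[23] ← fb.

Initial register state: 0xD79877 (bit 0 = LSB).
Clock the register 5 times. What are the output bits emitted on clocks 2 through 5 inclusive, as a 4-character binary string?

1101

reg_0 = 0xD79877
clock 1: out=1, reg = 0x6BCC3B
clock 2: out=1, reg = 0x35E61D
clock 3: out=1, reg = 0x1AF30E
clock 4: out=0, reg = 0x8D7987
clock 5: out=1, reg = 0xC6BCC3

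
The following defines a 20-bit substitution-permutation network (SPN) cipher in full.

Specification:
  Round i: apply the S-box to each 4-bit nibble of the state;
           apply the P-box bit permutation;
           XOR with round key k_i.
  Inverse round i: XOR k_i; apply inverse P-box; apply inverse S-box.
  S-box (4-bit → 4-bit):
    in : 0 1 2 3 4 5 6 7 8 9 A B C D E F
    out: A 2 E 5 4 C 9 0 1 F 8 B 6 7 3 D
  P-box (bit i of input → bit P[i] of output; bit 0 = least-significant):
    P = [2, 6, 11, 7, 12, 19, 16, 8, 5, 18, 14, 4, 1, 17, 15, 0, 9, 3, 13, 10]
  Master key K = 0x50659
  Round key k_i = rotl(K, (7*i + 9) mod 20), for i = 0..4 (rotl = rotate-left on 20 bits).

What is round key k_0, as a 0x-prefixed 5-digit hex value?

K = 0x50659
k_0 = rotl(K, (7*0+9) mod 20) = rotl(K, 9) = 0xCB2A0

0xCB2A0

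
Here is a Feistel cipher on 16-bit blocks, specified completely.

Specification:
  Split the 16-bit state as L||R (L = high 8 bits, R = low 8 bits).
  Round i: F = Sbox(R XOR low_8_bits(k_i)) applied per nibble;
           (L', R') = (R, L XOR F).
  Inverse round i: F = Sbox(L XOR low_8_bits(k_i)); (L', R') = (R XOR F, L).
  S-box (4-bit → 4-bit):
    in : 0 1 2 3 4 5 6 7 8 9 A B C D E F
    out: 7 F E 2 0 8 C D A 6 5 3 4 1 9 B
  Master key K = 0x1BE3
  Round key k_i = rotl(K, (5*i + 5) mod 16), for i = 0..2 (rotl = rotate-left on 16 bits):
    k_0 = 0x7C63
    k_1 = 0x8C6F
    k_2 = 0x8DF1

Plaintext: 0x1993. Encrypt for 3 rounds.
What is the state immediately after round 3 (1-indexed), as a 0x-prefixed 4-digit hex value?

s_0 = plaintext = 0x1993
s_1 = Round(s_0, k_0) = 0x93AE
s_2 = Round(s_1, k_1) = 0xAEDC
s_3 = Round(s_2, k_2) = 0xDC4F

0xDC4F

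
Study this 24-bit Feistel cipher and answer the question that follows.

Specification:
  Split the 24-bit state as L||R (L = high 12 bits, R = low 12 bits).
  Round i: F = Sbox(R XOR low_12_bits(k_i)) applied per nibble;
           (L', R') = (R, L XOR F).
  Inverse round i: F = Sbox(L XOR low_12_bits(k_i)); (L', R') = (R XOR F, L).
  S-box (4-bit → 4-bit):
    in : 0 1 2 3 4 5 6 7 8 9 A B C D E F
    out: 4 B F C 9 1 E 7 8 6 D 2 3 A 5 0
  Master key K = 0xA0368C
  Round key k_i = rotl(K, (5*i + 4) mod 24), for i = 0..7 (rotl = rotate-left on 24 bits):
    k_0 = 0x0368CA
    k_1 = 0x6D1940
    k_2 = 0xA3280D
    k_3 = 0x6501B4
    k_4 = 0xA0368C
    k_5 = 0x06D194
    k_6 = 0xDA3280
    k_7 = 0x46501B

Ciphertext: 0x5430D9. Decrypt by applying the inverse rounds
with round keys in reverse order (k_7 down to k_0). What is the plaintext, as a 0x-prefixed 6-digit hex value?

0x8D8FC6

s_0 = ciphertext = 0x5430D9
s_1 = InvRound(s_0, k_7) = 0x1C1543
s_2 = InvRound(s_1, k_6) = 0x9D81C1
s_3 = InvRound(s_2, k_5) = 0x9529D8
s_4 = InvRound(s_3, k_4) = 0x97D952
s_5 = InvRound(s_4, k_3) = 0x16497D
s_6 = InvRound(s_5, k_2) = 0xF9B164
s_7 = InvRound(s_6, k_1) = 0xFC6F9B
s_8 = InvRound(s_7, k_0) = 0x8D8FC6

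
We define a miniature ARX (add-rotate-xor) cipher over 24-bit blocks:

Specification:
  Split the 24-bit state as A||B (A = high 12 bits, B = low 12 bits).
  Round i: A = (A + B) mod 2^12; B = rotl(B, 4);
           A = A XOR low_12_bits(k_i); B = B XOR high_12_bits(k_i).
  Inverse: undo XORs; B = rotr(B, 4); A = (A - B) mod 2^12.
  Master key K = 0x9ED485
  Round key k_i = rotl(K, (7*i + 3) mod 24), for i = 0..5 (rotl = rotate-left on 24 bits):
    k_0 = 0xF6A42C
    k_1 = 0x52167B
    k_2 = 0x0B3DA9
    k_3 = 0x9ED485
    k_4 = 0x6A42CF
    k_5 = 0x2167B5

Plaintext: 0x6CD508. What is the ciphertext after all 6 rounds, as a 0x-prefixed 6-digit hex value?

s_0 = plaintext = 0x6CD508
s_1 = Round(s_0, k_0) = 0xFF9FEF
s_2 = Round(s_1, k_1) = 0x993BDE
s_3 = Round(s_2, k_2) = 0x8D8D58
s_4 = Round(s_3, k_3) = 0x2B5C60
s_5 = Round(s_4, k_4) = 0xDDA0A8
s_6 = Round(s_5, k_5) = 0x937896

0x937896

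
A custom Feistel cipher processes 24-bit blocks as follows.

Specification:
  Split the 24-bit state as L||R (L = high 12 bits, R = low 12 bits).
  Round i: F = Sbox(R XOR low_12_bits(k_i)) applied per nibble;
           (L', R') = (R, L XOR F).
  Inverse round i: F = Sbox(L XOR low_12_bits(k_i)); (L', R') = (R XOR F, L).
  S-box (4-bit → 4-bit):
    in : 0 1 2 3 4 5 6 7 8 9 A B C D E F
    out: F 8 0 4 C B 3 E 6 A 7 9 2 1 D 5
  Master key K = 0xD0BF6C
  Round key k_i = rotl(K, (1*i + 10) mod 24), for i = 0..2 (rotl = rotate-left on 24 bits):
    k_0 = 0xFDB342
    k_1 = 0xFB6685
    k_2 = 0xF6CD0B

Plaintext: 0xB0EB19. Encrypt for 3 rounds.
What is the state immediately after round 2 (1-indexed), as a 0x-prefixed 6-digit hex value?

s_0 = plaintext = 0xB0EB19
s_1 = Round(s_0, k_0) = 0xB19DB7
s_2 = Round(s_1, k_1) = 0xDB7259
s_3 = Round(s_2, k_2) = 0x259807

0xDB7259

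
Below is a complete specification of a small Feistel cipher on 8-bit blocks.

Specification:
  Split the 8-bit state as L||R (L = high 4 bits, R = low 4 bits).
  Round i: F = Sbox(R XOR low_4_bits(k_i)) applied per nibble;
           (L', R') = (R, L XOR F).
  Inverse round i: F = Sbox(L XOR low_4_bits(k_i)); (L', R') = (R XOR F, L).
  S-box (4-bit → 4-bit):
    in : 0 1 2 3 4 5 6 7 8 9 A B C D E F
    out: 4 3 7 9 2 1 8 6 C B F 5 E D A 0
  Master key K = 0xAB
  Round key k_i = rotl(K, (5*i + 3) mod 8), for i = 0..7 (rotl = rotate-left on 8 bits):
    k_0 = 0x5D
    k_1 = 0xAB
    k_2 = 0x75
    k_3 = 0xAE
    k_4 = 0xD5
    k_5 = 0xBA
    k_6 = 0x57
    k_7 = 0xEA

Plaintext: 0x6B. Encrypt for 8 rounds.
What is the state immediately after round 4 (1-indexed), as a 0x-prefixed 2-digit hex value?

s_0 = plaintext = 0x6B
s_1 = Round(s_0, k_0) = 0xBE
s_2 = Round(s_1, k_1) = 0xEA
s_3 = Round(s_2, k_2) = 0xAE
s_4 = Round(s_3, k_3) = 0xEE
s_5 = Round(s_4, k_4) = 0xEB
s_6 = Round(s_5, k_5) = 0xBD
s_7 = Round(s_6, k_6) = 0xD4
s_8 = Round(s_7, k_7) = 0x47

0xEE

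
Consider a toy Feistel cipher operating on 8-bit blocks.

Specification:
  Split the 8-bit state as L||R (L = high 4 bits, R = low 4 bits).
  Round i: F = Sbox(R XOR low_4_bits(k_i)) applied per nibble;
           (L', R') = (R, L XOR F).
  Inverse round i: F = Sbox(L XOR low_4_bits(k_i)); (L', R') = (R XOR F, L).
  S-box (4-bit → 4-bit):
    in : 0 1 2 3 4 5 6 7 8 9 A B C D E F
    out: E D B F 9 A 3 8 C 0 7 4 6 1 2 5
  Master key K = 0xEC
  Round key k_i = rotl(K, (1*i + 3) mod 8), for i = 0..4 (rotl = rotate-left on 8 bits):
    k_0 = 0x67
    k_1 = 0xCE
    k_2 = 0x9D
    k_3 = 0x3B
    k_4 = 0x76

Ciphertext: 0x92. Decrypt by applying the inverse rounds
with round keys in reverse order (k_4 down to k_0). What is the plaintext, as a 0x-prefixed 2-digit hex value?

0x34

s_0 = ciphertext = 0x92
s_1 = InvRound(s_0, k_4) = 0x79
s_2 = InvRound(s_1, k_3) = 0xF7
s_3 = InvRound(s_2, k_2) = 0xCF
s_4 = InvRound(s_3, k_1) = 0x4C
s_5 = InvRound(s_4, k_0) = 0x34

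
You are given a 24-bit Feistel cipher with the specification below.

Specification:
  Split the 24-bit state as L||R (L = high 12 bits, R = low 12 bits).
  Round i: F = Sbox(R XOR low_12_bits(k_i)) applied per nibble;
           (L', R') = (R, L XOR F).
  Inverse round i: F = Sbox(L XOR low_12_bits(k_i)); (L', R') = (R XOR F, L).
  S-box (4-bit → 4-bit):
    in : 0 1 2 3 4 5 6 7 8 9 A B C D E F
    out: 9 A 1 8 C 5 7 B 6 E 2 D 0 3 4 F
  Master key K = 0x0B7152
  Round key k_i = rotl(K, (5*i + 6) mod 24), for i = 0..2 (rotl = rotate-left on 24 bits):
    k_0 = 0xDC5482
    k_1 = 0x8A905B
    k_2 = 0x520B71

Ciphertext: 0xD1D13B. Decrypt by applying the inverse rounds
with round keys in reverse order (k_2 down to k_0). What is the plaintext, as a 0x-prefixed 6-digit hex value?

s_0 = ciphertext = 0xD1D13B
s_1 = InvRound(s_0, k_2) = 0x64BD1D
s_2 = InvRound(s_1, k_1) = 0xAB464B
s_3 = InvRound(s_2, k_0) = 0x2CCAB4

0x2CCAB4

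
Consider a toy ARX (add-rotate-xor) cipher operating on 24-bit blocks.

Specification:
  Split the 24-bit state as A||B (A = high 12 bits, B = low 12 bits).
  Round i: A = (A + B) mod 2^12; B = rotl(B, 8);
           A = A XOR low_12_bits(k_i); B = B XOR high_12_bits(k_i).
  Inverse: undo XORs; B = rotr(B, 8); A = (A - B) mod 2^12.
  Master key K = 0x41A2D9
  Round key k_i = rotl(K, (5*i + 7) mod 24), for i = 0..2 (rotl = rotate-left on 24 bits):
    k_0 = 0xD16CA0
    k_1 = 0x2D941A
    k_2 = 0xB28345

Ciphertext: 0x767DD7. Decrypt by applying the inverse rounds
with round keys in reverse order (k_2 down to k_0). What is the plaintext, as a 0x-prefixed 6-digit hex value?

s_0 = ciphertext = 0x767DD7
s_1 = InvRound(s_0, k_2) = 0x42CFF6
s_2 = InvRound(s_1, k_1) = 0xD392FD
s_3 = InvRound(s_2, k_0) = 0x2DAEBF

0x2DAEBF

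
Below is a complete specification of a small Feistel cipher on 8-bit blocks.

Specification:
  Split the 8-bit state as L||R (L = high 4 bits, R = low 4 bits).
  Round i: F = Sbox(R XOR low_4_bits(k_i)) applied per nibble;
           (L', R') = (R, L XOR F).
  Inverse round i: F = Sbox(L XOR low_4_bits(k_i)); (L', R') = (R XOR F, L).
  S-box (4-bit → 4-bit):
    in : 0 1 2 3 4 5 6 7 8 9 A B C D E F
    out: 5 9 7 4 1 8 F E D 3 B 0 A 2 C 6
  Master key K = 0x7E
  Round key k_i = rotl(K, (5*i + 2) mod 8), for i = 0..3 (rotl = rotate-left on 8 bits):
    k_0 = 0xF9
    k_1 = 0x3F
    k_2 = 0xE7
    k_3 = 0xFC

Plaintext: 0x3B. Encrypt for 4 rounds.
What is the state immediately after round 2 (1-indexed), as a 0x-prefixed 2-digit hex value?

0x4B

s_0 = plaintext = 0x3B
s_1 = Round(s_0, k_0) = 0xB4
s_2 = Round(s_1, k_1) = 0x4B
s_3 = Round(s_2, k_2) = 0xBE
s_4 = Round(s_3, k_3) = 0xEC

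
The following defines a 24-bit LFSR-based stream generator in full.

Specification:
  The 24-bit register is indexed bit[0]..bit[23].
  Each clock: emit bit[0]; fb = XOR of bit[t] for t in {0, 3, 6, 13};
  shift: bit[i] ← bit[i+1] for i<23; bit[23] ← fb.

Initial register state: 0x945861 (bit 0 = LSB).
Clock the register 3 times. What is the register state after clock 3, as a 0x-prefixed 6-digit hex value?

reg_0 = 0x945861
clock 1: out=1, reg = 0x4A2C30
clock 2: out=0, reg = 0xA51618
clock 3: out=0, reg = 0xD28B0C

0xD28B0C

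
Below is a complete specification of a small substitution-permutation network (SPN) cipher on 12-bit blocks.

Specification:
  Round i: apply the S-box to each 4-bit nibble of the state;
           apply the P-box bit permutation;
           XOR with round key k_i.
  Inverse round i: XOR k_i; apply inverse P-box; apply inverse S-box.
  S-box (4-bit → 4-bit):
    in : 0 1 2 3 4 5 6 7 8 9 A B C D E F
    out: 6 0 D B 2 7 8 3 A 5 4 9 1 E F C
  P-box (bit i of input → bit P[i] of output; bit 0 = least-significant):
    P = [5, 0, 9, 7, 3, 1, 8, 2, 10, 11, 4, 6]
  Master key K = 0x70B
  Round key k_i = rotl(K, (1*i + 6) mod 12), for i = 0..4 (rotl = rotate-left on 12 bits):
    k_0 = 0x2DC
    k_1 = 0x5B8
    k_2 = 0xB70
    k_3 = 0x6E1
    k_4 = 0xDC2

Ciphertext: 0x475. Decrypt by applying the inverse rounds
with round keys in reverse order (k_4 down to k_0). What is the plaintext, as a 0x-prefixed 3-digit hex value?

s_0 = ciphertext = 0x475
s_1 = InvRound(s_0, k_4) = 0x0D3
s_2 = InvRound(s_1, k_3) = 0x949
s_3 = InvRound(s_2, k_2) = 0xAC5
s_4 = InvRound(s_3, k_1) = 0xE25
s_5 = InvRound(s_4, k_0) = 0xEC3

0xEC3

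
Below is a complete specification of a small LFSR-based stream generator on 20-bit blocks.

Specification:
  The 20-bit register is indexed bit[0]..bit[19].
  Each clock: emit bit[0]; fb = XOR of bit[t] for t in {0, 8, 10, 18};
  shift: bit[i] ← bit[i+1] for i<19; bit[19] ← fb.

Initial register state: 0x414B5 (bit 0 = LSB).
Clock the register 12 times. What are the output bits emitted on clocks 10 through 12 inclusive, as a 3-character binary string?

010

reg_0 = 0x414B5
clock 1: out=1, reg = 0xA0A5A
clock 2: out=0, reg = 0x5052D
clock 3: out=1, reg = 0x28296
clock 4: out=0, reg = 0x1414B
clock 5: out=1, reg = 0x0A0A5
clock 6: out=1, reg = 0x85052
clock 7: out=0, reg = 0x42829
clock 8: out=1, reg = 0x21414
clock 9: out=0, reg = 0x90A0A
clock 10: out=0, reg = 0x48505
clock 11: out=1, reg = 0x24282
clock 12: out=0, reg = 0x12141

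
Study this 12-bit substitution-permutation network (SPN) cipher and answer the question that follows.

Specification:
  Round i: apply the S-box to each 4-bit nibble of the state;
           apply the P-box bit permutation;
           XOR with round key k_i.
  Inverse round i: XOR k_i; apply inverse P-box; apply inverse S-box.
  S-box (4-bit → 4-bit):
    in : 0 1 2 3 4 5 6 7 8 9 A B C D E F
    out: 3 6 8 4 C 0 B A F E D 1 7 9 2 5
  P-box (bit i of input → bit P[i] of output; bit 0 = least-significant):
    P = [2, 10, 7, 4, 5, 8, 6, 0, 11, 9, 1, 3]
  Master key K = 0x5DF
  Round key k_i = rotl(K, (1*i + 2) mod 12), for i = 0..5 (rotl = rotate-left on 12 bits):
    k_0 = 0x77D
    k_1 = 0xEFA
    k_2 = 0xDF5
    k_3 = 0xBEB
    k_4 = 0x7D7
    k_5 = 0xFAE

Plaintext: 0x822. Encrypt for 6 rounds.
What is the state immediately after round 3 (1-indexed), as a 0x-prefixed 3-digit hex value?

0x887

s_0 = plaintext = 0x822
s_1 = Round(s_0, k_0) = 0xD66
s_2 = Round(s_1, k_1) = 0x3C7
s_3 = Round(s_2, k_2) = 0x887
s_4 = Round(s_3, k_3) = 0x490
s_5 = Round(s_4, k_4) = 0x298
s_6 = Round(s_5, k_5) = 0xA73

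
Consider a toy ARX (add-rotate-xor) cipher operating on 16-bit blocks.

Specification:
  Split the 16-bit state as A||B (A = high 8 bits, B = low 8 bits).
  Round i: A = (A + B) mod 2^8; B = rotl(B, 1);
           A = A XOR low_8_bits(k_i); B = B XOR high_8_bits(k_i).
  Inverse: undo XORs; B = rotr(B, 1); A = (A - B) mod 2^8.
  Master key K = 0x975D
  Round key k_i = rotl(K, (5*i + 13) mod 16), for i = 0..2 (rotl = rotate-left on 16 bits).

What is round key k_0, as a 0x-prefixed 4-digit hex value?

0xB2EB

K = 0x975D
k_0 = rotl(K, (5*0+13) mod 16) = rotl(K, 13) = 0xB2EB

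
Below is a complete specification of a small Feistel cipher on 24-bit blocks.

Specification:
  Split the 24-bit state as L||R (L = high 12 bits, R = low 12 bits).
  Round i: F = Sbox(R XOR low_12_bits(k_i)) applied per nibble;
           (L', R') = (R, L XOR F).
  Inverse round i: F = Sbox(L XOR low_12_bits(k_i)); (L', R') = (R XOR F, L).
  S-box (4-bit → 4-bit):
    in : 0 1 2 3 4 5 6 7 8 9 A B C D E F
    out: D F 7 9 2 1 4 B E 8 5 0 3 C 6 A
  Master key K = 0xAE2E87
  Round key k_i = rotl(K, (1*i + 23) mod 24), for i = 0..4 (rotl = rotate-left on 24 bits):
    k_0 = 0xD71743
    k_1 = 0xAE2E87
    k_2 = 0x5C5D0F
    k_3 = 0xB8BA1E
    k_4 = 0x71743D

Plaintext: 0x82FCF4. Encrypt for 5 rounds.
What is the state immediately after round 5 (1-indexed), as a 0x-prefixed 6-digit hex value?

0x1E18B0

s_0 = plaintext = 0x82FCF4
s_1 = Round(s_0, k_0) = 0xCF4824
s_2 = Round(s_1, k_1) = 0x8248AD
s_3 = Round(s_2, k_2) = 0x8AD973
s_4 = Round(s_3, k_3) = 0x9731E1
s_5 = Round(s_4, k_4) = 0x1E18B0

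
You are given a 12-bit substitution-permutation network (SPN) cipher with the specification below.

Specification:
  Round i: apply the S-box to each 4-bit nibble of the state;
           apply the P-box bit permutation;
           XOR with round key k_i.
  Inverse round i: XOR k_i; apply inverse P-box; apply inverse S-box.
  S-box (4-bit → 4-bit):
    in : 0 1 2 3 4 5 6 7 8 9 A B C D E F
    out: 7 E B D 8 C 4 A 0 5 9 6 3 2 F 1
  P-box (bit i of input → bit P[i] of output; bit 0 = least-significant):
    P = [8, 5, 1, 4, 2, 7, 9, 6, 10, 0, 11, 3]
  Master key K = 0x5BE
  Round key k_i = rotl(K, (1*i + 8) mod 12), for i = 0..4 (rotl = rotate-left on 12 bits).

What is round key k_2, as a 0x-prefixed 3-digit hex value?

K = 0x5BE
k_0 = rotl(K, (1*0+8) mod 12) = rotl(K, 8) = 0xE5B
k_1 = rotl(K, (1*1+8) mod 12) = rotl(K, 9) = 0xCB7
k_2 = rotl(K, (1*2+8) mod 12) = rotl(K, 10) = 0x96F

0x96F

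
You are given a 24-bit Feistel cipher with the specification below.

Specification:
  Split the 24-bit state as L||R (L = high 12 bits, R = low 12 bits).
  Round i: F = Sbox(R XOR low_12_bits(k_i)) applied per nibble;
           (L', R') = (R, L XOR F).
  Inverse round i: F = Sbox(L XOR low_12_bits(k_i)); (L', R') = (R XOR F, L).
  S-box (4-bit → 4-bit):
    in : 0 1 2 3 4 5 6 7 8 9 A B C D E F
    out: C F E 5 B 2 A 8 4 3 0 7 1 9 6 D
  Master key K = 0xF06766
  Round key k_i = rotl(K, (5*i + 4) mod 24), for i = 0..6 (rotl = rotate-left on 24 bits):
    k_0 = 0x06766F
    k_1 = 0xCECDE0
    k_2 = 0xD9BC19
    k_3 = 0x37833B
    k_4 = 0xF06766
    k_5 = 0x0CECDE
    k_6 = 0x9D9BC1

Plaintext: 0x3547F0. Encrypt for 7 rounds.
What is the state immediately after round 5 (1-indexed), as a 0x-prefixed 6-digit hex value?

s_0 = plaintext = 0x3547F0
s_1 = Round(s_0, k_0) = 0x7F0C69
s_2 = Round(s_1, k_1) = 0xC698B3
s_3 = Round(s_2, k_2) = 0x8B3769
s_4 = Round(s_3, k_3) = 0x76939D
s_5 = Round(s_4, k_4) = 0x39DCBE
s_6 = Round(s_5, k_5) = 0xCBEF31
s_7 = Round(s_6, k_6) = 0xF31762

0x39DCBE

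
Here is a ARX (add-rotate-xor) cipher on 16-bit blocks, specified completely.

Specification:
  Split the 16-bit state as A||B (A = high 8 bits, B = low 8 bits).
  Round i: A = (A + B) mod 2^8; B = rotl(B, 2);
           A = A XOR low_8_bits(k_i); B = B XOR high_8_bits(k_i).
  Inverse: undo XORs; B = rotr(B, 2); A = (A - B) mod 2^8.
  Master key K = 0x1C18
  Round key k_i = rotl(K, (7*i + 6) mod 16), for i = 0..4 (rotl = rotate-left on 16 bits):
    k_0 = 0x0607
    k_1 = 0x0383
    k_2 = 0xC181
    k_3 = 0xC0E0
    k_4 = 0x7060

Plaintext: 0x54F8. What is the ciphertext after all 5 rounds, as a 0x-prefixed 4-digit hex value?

s_0 = plaintext = 0x54F8
s_1 = Round(s_0, k_0) = 0x4BE5
s_2 = Round(s_1, k_1) = 0xB394
s_3 = Round(s_2, k_2) = 0xC693
s_4 = Round(s_3, k_3) = 0xB98E
s_5 = Round(s_4, k_4) = 0x274A

0x274A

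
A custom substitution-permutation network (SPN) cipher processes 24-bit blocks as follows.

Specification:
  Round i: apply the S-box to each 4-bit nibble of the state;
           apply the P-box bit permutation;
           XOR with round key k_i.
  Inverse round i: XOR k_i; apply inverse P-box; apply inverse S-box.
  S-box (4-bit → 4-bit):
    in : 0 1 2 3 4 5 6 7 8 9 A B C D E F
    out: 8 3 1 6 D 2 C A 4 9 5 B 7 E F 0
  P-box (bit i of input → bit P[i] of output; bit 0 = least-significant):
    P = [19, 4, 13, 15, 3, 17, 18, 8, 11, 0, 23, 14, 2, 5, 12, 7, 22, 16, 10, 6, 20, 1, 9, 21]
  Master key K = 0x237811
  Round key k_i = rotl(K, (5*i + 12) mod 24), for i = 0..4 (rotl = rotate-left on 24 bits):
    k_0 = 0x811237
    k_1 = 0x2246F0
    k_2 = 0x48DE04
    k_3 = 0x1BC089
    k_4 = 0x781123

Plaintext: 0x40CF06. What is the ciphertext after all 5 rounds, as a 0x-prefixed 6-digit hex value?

s_0 = plaintext = 0x40CF06
s_1 = Round(s_0, k_0) = 0xB1A153
s_2 = Round(s_1, k_1) = 0x517EE7
s_3 = Round(s_2, k_2) = 0x8F17BF
s_4 = Round(s_3, k_3) = 0x1983A4
s_5 = Round(s_4, k_4) = 0xA4A168

0xA4A168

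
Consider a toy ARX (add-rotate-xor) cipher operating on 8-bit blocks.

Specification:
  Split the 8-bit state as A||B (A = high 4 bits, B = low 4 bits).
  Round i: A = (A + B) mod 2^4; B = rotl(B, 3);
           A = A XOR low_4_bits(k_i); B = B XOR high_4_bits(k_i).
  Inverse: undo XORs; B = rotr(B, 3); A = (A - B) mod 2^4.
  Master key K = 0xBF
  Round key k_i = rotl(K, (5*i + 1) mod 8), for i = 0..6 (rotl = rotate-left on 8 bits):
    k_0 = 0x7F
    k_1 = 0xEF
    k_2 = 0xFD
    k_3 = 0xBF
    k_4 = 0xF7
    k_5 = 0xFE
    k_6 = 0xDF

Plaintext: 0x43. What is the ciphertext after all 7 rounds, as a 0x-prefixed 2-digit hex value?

0xF9

s_0 = plaintext = 0x43
s_1 = Round(s_0, k_0) = 0x8E
s_2 = Round(s_1, k_1) = 0x99
s_3 = Round(s_2, k_2) = 0xF3
s_4 = Round(s_3, k_3) = 0xD2
s_5 = Round(s_4, k_4) = 0x8E
s_6 = Round(s_5, k_5) = 0x88
s_7 = Round(s_6, k_6) = 0xF9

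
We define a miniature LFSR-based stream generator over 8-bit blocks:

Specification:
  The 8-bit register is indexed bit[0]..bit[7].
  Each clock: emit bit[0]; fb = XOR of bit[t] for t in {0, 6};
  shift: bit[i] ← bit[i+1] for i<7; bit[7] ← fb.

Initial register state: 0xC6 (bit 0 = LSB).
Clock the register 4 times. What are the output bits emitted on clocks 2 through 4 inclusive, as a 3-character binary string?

reg_0 = 0xC6
clock 1: out=0, reg = 0xE3
clock 2: out=1, reg = 0x71
clock 3: out=1, reg = 0x38
clock 4: out=0, reg = 0x1C

110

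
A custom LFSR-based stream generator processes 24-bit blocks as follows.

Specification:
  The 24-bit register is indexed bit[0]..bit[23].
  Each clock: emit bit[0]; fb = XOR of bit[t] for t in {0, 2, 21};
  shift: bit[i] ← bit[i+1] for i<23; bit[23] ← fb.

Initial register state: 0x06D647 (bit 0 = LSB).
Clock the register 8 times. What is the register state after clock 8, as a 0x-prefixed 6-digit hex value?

0xE606D6

reg_0 = 0x06D647
clock 1: out=1, reg = 0x036B23
clock 2: out=1, reg = 0x81B591
clock 3: out=1, reg = 0xC0DAC8
clock 4: out=0, reg = 0x606D64
clock 5: out=0, reg = 0x3036B2
clock 6: out=0, reg = 0x981B59
clock 7: out=1, reg = 0xCC0DAC
clock 8: out=0, reg = 0xE606D6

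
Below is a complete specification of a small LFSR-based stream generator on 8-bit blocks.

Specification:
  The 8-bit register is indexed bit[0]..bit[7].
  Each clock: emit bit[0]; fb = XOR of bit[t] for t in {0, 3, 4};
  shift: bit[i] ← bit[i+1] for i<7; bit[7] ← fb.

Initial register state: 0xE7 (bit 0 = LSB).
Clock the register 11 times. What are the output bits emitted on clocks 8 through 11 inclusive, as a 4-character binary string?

reg_0 = 0xE7
clock 1: out=1, reg = 0xF3
clock 2: out=1, reg = 0x79
clock 3: out=1, reg = 0xBC
clock 4: out=0, reg = 0x5E
clock 5: out=0, reg = 0x2F
clock 6: out=1, reg = 0x17
clock 7: out=1, reg = 0x0B
clock 8: out=1, reg = 0x05
clock 9: out=1, reg = 0x82
clock 10: out=0, reg = 0x41
clock 11: out=1, reg = 0xA0

1101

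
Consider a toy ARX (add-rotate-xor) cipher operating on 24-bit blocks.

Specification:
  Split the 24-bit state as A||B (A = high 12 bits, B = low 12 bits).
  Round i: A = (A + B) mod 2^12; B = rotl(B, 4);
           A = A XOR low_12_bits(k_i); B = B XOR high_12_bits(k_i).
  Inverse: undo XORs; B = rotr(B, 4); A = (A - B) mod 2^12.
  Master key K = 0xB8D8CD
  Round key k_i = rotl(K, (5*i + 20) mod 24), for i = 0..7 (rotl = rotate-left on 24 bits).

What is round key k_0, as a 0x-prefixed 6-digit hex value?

K = 0xB8D8CD
k_0 = rotl(K, (5*0+20) mod 24) = rotl(K, 20) = 0xDB8D8C

0xDB8D8C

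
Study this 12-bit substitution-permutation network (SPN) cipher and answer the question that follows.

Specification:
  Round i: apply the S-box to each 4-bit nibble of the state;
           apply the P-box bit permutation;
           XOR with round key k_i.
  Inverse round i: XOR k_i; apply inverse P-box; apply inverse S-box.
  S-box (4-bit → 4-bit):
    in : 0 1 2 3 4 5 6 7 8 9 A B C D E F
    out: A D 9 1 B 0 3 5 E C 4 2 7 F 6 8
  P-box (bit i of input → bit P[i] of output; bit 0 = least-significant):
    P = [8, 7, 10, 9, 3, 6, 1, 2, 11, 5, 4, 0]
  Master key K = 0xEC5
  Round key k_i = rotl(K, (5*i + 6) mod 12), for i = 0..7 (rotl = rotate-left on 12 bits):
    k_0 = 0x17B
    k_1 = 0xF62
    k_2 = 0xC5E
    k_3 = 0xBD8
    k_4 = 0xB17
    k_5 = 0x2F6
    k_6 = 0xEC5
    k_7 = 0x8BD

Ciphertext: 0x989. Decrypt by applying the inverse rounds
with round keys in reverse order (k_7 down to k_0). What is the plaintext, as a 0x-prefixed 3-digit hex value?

s_0 = ciphertext = 0x989
s_1 = InvRound(s_0, k_7) = 0xEF3
s_2 = InvRound(s_1, k_6) = 0xE95
s_3 = InvRound(s_2, k_5) = 0x4EA
s_4 = InvRound(s_3, k_4) = 0xD4D
s_5 = InvRound(s_4, k_3) = 0x9F8
s_6 = InvRound(s_5, k_2) = 0xB9C
s_7 = InvRound(s_6, k_1) = 0xEDE
s_8 = InvRound(s_7, k_0) = 0x4FD

0x4FD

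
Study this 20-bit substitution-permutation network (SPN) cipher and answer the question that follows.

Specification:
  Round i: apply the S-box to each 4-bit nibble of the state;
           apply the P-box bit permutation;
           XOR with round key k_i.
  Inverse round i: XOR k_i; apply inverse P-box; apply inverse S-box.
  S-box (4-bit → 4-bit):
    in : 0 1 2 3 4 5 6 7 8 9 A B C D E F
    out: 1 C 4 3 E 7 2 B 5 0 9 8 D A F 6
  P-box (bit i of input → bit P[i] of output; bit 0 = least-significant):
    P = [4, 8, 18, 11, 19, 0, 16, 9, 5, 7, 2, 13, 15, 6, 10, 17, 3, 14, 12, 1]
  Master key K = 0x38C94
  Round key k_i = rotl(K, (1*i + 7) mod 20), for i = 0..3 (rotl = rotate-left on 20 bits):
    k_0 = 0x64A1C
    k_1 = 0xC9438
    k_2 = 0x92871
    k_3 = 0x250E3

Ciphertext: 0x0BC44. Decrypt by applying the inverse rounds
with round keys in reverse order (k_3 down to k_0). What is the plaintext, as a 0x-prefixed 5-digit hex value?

s_0 = ciphertext = 0x0BC44
s_1 = InvRound(s_0, k_3) = 0xDCE6B
s_2 = InvRound(s_1, k_2) = 0x78BB8
s_3 = InvRound(s_2, k_1) = 0x216CD
s_4 = InvRound(s_3, k_0) = 0xFF66C

0xFF66C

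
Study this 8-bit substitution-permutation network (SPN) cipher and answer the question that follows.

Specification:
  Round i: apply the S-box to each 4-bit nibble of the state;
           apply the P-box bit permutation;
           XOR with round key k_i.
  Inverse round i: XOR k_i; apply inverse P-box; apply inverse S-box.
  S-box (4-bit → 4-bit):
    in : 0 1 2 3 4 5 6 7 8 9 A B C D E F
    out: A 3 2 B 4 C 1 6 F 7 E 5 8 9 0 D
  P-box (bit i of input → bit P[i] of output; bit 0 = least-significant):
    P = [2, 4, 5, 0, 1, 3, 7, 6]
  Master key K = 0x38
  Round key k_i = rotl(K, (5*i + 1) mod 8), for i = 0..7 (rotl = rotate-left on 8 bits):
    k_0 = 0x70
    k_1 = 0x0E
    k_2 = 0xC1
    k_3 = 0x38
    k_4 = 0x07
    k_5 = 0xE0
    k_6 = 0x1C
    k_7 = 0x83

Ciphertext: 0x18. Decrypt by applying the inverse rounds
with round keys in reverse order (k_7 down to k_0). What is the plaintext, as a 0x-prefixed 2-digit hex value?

s_0 = ciphertext = 0x18
s_1 = InvRound(s_0, k_7) = 0x90
s_2 = InvRound(s_1, k_6) = 0x76
s_3 = InvRound(s_2, k_5) = 0xB1
s_4 = InvRound(s_3, k_4) = 0xB9
s_5 = InvRound(s_4, k_3) = 0x4C
s_6 = InvRound(s_5, k_2) = 0x7D
s_7 = InvRound(s_6, k_1) = 0xDA
s_8 = InvRound(s_7, k_0) = 0x94

0x94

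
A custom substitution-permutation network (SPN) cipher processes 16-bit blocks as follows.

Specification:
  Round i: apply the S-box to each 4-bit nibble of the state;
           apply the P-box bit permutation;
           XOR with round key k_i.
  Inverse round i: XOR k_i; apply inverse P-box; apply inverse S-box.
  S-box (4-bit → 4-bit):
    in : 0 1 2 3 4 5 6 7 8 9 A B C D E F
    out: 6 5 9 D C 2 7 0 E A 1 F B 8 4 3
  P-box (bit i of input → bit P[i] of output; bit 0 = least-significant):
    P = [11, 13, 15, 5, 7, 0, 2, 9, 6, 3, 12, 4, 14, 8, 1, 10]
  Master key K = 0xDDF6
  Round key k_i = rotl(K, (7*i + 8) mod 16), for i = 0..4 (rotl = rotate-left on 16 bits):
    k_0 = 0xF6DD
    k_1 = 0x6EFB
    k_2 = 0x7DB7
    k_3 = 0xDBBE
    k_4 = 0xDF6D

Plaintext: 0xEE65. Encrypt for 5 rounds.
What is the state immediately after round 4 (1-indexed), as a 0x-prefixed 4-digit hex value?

s_0 = plaintext = 0xEE65
s_1 = Round(s_0, k_0) = 0xC65A
s_2 = Round(s_1, k_1) = 0x33B2
s_3 = Round(s_2, k_2) = 0x2340
s_4 = Round(s_3, k_3) = 0x2DEA
s_5 = Round(s_4, k_4) = 0x9379

0x2DEA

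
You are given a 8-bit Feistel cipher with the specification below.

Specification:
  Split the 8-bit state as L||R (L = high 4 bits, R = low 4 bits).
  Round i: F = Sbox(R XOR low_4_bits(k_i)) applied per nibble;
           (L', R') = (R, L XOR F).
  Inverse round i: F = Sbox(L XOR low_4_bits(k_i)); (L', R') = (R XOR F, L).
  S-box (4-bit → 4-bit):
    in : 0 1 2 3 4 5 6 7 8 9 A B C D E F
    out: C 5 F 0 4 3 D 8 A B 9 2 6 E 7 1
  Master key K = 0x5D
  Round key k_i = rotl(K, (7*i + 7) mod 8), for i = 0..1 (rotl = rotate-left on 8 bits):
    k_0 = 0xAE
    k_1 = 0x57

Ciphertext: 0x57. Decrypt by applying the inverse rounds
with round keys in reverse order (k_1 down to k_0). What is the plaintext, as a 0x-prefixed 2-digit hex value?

s_0 = ciphertext = 0x57
s_1 = InvRound(s_0, k_1) = 0x85
s_2 = InvRound(s_1, k_0) = 0x88

0x88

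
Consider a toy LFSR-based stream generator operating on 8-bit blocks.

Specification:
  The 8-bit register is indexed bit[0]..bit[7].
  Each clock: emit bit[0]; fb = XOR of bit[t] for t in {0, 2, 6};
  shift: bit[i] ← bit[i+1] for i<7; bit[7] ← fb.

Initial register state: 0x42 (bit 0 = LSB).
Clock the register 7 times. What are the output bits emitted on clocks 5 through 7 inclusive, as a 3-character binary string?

001

reg_0 = 0x42
clock 1: out=0, reg = 0xA1
clock 2: out=1, reg = 0xD0
clock 3: out=0, reg = 0xE8
clock 4: out=0, reg = 0xF4
clock 5: out=0, reg = 0x7A
clock 6: out=0, reg = 0xBD
clock 7: out=1, reg = 0x5E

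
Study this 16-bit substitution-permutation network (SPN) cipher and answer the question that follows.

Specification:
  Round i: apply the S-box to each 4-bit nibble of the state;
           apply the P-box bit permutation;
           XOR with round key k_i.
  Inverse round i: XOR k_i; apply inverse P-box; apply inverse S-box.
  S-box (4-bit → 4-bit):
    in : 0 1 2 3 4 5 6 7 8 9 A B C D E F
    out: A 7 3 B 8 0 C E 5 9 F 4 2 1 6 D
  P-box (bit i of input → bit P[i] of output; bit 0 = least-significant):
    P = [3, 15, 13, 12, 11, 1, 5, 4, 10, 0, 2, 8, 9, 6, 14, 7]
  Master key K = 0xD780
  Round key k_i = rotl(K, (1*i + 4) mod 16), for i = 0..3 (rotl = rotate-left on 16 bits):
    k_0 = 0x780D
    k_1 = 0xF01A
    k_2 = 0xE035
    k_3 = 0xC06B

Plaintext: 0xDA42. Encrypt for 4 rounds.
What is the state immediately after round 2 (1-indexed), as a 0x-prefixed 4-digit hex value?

s_0 = plaintext = 0xDA42
s_1 = Round(s_0, k_0) = 0xFF10
s_2 = Round(s_1, k_1) = 0x2FBC
s_3 = Round(s_2, k_2) = 0x6751
s_4 = Round(s_3, k_3) = 0x21E6

0x2FBC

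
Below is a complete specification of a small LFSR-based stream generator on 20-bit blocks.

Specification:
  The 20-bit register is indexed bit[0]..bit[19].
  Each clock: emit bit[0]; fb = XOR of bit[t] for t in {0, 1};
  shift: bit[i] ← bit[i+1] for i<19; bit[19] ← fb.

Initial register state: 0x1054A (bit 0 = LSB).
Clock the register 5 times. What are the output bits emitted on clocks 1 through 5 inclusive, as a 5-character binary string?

01010

reg_0 = 0x1054A
clock 1: out=0, reg = 0x882A5
clock 2: out=1, reg = 0xC4152
clock 3: out=0, reg = 0xE20A9
clock 4: out=1, reg = 0xF1054
clock 5: out=0, reg = 0x7882A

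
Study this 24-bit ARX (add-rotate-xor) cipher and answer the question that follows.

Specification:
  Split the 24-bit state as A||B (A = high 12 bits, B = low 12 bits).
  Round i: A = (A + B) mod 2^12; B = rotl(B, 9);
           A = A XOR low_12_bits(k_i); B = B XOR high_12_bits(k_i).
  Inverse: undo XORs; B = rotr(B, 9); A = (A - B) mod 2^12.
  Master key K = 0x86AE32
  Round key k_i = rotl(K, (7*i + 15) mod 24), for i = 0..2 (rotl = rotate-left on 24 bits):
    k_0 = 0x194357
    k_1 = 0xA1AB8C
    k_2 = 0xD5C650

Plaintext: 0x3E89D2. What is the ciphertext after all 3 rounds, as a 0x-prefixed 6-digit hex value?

0x8F638D

s_0 = plaintext = 0x3E89D2
s_1 = Round(s_0, k_0) = 0xEED4AE
s_2 = Round(s_1, k_1) = 0x81768F
s_3 = Round(s_2, k_2) = 0x8F638D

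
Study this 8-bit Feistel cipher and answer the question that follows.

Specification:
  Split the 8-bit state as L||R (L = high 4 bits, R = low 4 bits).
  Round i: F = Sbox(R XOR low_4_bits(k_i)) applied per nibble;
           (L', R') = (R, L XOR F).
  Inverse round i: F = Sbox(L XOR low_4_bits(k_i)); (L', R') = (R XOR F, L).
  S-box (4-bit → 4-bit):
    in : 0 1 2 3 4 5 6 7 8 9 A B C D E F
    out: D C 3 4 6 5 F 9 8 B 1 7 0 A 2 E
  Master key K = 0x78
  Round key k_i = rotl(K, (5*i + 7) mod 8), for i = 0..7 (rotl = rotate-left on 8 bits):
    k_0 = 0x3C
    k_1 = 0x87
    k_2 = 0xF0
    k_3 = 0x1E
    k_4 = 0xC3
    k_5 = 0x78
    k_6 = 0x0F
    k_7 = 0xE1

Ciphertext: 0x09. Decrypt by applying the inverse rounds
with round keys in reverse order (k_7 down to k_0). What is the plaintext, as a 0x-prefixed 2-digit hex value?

0x1C

s_0 = ciphertext = 0x09
s_1 = InvRound(s_0, k_7) = 0x50
s_2 = InvRound(s_1, k_6) = 0x15
s_3 = InvRound(s_2, k_5) = 0xE1
s_4 = InvRound(s_3, k_4) = 0xBE
s_5 = InvRound(s_4, k_3) = 0xBB
s_6 = InvRound(s_5, k_2) = 0xCB
s_7 = InvRound(s_6, k_1) = 0xCC
s_8 = InvRound(s_7, k_0) = 0x1C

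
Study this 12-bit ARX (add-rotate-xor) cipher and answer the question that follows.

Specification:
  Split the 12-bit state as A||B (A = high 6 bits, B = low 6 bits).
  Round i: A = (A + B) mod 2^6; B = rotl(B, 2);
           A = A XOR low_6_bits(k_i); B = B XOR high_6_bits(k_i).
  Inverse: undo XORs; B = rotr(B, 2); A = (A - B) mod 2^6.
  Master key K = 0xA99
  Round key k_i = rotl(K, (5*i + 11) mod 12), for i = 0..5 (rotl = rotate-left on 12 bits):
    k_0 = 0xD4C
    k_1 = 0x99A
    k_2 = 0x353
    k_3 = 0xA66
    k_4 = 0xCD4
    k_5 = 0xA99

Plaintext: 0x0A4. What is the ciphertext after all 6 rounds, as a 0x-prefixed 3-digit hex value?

0x911

s_0 = plaintext = 0x0A4
s_1 = Round(s_0, k_0) = 0xAA7
s_2 = Round(s_1, k_1) = 0x2F8
s_3 = Round(s_2, k_2) = 0x42E
s_4 = Round(s_3, k_3) = 0x613
s_5 = Round(s_4, k_4) = 0xFFE
s_6 = Round(s_5, k_5) = 0x911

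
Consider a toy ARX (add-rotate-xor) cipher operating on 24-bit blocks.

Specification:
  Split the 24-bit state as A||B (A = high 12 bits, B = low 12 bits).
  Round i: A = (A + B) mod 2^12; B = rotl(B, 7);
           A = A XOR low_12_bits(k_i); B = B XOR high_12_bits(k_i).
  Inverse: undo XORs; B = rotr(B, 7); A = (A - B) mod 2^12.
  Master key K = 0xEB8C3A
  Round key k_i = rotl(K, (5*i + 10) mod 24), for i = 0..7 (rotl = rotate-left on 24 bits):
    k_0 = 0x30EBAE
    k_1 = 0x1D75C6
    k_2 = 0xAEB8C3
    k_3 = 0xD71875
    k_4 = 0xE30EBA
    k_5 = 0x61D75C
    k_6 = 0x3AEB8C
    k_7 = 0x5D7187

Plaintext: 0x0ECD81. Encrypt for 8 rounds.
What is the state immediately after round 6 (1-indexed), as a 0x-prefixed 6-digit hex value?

0x354076

s_0 = plaintext = 0x0ECD81
s_1 = Round(s_0, k_0) = 0x5C33E2
s_2 = Round(s_1, k_1) = 0xC630C8
s_3 = Round(s_2, k_2) = 0x5E8EED
s_4 = Round(s_3, k_3) = 0xCA0B86
s_5 = Round(s_4, k_4) = 0x69CD6C
s_6 = Round(s_5, k_5) = 0x354076
s_7 = Round(s_6, k_6) = 0x8468AD
s_8 = Round(s_7, k_7) = 0x174312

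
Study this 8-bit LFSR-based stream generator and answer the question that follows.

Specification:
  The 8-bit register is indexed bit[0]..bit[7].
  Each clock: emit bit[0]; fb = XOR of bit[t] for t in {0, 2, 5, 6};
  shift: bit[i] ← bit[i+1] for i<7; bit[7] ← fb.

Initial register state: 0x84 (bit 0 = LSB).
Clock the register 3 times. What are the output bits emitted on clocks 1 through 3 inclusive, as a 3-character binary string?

reg_0 = 0x84
clock 1: out=0, reg = 0xC2
clock 2: out=0, reg = 0xE1
clock 3: out=1, reg = 0xF0

001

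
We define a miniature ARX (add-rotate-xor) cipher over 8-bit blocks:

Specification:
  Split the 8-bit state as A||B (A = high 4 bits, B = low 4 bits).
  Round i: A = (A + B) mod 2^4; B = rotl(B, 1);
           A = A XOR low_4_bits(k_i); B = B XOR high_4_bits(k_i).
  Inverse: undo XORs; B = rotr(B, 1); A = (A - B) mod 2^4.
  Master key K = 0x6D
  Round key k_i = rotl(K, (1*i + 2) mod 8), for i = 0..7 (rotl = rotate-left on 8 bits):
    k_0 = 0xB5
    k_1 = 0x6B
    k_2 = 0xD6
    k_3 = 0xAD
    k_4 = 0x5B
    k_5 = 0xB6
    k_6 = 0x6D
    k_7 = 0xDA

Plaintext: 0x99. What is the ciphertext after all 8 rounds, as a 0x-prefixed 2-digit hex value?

s_0 = plaintext = 0x99
s_1 = Round(s_0, k_0) = 0x78
s_2 = Round(s_1, k_1) = 0x47
s_3 = Round(s_2, k_2) = 0xD3
s_4 = Round(s_3, k_3) = 0xDC
s_5 = Round(s_4, k_4) = 0x2C
s_6 = Round(s_5, k_5) = 0x82
s_7 = Round(s_6, k_6) = 0x72
s_8 = Round(s_7, k_7) = 0x39

0x39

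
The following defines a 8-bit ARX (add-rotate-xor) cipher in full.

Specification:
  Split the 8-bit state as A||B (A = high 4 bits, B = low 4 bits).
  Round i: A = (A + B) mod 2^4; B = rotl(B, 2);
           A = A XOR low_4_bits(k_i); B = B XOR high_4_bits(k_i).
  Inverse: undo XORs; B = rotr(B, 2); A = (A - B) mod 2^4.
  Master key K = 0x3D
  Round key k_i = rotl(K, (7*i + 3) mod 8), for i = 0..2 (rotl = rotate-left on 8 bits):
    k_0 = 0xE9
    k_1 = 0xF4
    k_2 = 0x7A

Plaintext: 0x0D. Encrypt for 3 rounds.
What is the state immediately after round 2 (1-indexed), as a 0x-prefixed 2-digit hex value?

s_0 = plaintext = 0x0D
s_1 = Round(s_0, k_0) = 0x49
s_2 = Round(s_1, k_1) = 0x99
s_3 = Round(s_2, k_2) = 0x81

0x99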